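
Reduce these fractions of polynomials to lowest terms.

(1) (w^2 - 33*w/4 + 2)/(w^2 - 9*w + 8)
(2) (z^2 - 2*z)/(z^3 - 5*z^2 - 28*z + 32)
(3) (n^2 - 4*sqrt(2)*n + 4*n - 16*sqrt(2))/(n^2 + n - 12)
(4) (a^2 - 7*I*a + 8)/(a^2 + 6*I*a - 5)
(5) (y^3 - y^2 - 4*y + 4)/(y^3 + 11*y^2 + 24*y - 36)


(1) = (4*w - 1)/(4*w - 4)
(2) = (z^2 - 2*z)/(z^3 - 5*z^2 - 28*z + 32)
(3) = (n - 4*sqrt(2))/(n - 3)
(4) = (a - 8*I)/(a + 5*I)
(5) = (y^2 - 4)/(y^2 + 12*y + 36)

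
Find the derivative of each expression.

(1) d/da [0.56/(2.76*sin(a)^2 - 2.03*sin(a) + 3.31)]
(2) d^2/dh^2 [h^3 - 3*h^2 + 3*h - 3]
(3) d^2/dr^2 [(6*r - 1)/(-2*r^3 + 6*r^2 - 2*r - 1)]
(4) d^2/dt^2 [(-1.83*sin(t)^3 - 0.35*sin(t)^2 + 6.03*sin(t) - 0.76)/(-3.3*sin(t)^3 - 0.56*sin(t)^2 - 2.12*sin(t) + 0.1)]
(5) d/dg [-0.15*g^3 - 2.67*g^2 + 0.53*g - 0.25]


(1) = (1.1368 - 3.0912*sin(a))*cos(a)/(2.76*sin(a)^2 - 2.03*sin(a) + 3.31)^2
(2) = 6*h - 6
(3) = 4*(-2*(6*r - 1)*(3*r^2 - 6*r + 1)^2 + 3*(6*r^2 - 12*r + (r - 1)*(6*r - 1) + 2)*(2*r^3 - 6*r^2 + 2*r + 1))/(2*r^3 - 6*r^2 + 2*r + 1)^3
(4) = (-0.42966*sin(t)^8 + 313.950432*sin(t)^7 - 37.459188*sin(t)^6 - 686.8981*sin(t)^5 + 34.7501*sin(t)^4 + 117.621812*sin(t)^3 + 4.921192*sin(t)^2 + 4.901332*sin(t) + 4.366888)/(35.937*sin(t)^9 + 18.2952*sin(t)^8 + 72.36504*sin(t)^7 + 20.415176*sin(t)^6 + 45.380256*sin(t)^5 + 3.258912*sin(t)^4 + 8.914808*sin(t)^3 - 1.33152*sin(t)^2 + 0.0636*sin(t) - 0.001)
(5) = -0.45*g^2 - 5.34*g + 0.53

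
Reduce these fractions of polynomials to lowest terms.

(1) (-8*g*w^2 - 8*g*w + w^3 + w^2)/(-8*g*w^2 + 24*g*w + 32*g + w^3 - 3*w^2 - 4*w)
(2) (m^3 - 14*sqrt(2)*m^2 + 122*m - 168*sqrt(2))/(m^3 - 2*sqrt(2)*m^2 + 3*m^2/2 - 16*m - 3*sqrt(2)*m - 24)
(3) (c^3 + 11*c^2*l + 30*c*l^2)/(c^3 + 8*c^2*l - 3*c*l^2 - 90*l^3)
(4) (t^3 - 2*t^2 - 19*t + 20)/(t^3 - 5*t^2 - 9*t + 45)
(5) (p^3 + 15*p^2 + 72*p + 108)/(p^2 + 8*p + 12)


(1) = w/(w - 4)
(2) = (2*m^2 - 20*sqrt(2)*m + 84)/(2*m^2 + m*(3 + 4*sqrt(2)) + 6*sqrt(2))
(3) = c/(c - 3*l)
(4) = (t^2 + 3*t - 4)/(t^2 - 9)
(5) = (p^2 + 9*p + 18)/(p + 2)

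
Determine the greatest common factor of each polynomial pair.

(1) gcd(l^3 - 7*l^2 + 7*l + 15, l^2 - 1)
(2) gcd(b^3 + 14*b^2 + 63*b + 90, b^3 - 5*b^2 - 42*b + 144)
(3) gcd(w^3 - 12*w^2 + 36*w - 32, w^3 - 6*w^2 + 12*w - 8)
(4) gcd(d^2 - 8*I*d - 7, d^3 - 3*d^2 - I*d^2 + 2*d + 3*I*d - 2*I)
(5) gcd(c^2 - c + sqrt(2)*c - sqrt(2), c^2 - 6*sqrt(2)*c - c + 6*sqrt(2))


(1) = gcd((l - 5)*(l - 3)*(l + 1), (l - 1)*(l + 1)) = l + 1
(2) = gcd((b + 3)*(b + 5)*(b + 6), (b - 8)*(b - 3)*(b + 6)) = b + 6
(3) = w^2 - 4*w + 4
(4) = gcd((d - 7*I)*(d - I), (d - 2)*(d - 1)*(d - I)) = d - I
(5) = c - 1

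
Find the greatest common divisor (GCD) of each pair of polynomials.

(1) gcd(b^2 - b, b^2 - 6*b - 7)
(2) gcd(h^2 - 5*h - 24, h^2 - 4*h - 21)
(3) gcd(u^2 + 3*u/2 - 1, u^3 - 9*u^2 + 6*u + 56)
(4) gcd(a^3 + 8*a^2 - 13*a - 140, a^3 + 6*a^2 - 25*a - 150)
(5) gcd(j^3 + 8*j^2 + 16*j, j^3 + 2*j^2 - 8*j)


(1) = gcd(b*(b - 1), (b - 7)*(b + 1)) = 1
(2) = gcd((h - 8)*(h + 3), (h - 7)*(h + 3)) = h + 3
(3) = gcd((u - 1/2)*(u + 2), (u - 7)*(u - 4)*(u + 2)) = u + 2
(4) = gcd((a - 4)*(a + 5)*(a + 7), (a - 5)*(a + 5)*(a + 6)) = a + 5
(5) = j^2 + 4*j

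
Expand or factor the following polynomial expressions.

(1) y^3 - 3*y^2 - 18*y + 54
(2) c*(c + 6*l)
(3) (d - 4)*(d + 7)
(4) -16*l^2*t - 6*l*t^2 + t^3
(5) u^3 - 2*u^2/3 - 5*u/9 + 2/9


(1) = (y - 3)*(y - 3*sqrt(2))*(y + 3*sqrt(2))
(2) = c^2 + 6*c*l
(3) = d^2 + 3*d - 28
(4) = t*(-8*l + t)*(2*l + t)
(5) = (u - 1)*(u - 1/3)*(u + 2/3)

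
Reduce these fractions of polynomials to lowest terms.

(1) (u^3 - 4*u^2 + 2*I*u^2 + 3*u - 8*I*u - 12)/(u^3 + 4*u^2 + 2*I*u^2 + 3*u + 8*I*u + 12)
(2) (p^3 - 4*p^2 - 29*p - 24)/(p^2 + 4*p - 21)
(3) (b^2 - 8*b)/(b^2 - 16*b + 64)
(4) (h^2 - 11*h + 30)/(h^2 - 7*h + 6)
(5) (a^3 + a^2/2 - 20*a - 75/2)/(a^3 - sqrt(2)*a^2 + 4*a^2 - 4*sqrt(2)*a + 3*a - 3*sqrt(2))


(1) = (u - 4)/(u + 4)
(2) = (p^3 - 4*p^2 - 29*p - 24)/(p^2 + 4*p - 21)
(3) = b/(b - 8)
(4) = (h - 5)/(h - 1)
(5) = (2*a^2 - 5*a - 25)/(2*a^2 + a*(2 - 2*sqrt(2)) - 2*sqrt(2))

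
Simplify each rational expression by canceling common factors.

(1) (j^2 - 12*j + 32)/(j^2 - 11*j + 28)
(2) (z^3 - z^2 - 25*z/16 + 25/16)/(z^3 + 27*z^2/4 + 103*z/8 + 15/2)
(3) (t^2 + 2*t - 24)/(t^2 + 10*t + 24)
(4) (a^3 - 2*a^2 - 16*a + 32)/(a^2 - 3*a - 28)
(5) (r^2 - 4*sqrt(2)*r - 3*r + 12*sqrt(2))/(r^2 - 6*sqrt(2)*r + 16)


(1) = (j - 8)/(j - 7)
(2) = (4*z^2 - 9*z + 5)/(4*z^2 + 22*z + 24)
(3) = (t - 4)/(t + 4)
(4) = (a^2 - 6*a + 8)/(a - 7)
(5) = (r - 3)/(r - 2*sqrt(2))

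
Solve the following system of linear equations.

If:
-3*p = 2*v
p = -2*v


Then:
p = 0
v = 0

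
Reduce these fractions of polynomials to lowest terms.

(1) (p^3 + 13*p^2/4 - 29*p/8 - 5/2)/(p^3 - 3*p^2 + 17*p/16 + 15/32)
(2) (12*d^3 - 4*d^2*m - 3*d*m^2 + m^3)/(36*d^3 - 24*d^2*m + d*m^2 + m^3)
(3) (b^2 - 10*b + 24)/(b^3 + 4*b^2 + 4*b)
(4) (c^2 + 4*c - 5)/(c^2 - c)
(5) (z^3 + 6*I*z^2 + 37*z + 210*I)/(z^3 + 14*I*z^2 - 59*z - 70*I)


(1) = (32*p^3 + 104*p^2 - 116*p - 80)/(32*p^3 - 96*p^2 + 34*p + 15)
(2) = (2*d + m)/(6*d + m)
(3) = (b^2 - 10*b + 24)/(b^3 + 4*b^2 + 4*b)
(4) = (c + 5)/c
(5) = (z - 6*I)/(z + 2*I)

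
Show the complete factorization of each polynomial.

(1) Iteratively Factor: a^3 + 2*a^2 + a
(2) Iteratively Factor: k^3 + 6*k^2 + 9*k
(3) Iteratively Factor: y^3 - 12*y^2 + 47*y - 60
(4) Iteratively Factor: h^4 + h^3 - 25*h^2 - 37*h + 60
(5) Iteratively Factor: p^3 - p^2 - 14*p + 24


(1) = (a)*(a^2 + 2*a + 1) = a*(a + 1)*(a + 1)
(2) = (k)*(k^2 + 6*k + 9) = k*(k + 3)*(k + 3)
(3) = (y - 3)*(y^2 - 9*y + 20) = (y - 5)*(y - 3)*(y - 4)
(4) = (h - 1)*(h^3 + 2*h^2 - 23*h - 60) = (h - 1)*(h + 4)*(h^2 - 2*h - 15) = (h - 5)*(h - 1)*(h + 4)*(h + 3)
(5) = (p - 3)*(p^2 + 2*p - 8) = (p - 3)*(p + 4)*(p - 2)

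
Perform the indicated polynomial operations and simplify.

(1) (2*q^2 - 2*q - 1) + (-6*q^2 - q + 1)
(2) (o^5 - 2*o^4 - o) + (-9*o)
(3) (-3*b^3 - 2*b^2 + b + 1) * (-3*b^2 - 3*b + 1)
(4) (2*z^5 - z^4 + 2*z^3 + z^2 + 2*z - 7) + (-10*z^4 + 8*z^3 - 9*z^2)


(1) = -4*q^2 - 3*q
(2) = o^5 - 2*o^4 - 10*o
(3) = 9*b^5 + 15*b^4 - 8*b^2 - 2*b + 1
(4) = 2*z^5 - 11*z^4 + 10*z^3 - 8*z^2 + 2*z - 7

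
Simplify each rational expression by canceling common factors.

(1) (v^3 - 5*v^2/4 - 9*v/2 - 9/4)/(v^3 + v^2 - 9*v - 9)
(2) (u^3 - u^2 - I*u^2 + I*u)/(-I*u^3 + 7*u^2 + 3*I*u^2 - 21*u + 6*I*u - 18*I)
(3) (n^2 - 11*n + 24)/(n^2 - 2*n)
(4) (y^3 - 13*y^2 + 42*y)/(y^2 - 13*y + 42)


(1) = (4*v + 3)/(4*v + 12)
(2) = (I*u^3 + u^2*(1 - I) - u)/(u^3 + u^2*(-3 + 7*I) + u*(-6 - 21*I) + 18)
(3) = (n^2 - 11*n + 24)/(n^2 - 2*n)
(4) = y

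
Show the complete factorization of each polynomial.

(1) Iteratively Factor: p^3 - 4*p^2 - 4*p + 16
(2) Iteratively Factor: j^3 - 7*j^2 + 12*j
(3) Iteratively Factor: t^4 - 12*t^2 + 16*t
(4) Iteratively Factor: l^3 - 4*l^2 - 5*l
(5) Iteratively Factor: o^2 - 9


(1) = (p + 2)*(p^2 - 6*p + 8) = (p - 4)*(p + 2)*(p - 2)
(2) = (j)*(j^2 - 7*j + 12) = j*(j - 4)*(j - 3)
(3) = (t - 2)*(t^3 + 2*t^2 - 8*t) = (t - 2)^2*(t^2 + 4*t) = t*(t - 2)^2*(t + 4)
(4) = (l)*(l^2 - 4*l - 5) = l*(l - 5)*(l + 1)
(5) = (o + 3)*(o - 3)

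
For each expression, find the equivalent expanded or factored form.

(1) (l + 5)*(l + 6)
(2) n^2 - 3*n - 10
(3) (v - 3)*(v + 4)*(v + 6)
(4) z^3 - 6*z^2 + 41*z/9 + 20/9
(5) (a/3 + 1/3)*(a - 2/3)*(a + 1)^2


(1) = l^2 + 11*l + 30
(2) = (n - 5)*(n + 2)
(3) = v^3 + 7*v^2 - 6*v - 72
(4) = (z - 5)*(z - 4/3)*(z + 1/3)
(5) = a^4/3 + 7*a^3/9 + a^2/3 - a/3 - 2/9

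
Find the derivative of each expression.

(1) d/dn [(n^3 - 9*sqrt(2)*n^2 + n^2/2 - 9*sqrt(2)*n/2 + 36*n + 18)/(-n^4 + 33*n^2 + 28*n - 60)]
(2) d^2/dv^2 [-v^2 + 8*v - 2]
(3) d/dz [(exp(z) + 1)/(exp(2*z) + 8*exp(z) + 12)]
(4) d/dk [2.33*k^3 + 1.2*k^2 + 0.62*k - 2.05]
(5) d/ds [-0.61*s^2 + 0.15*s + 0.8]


(1) = (-(-2*n^3 + 33*n + 14)*(2*n^3 - 18*sqrt(2)*n^2 + n^2 - 9*sqrt(2)*n + 72*n + 36) + (n^4 - 33*n^2 - 28*n + 60)*(-6*n^2 - 2*n + 36*sqrt(2)*n - 72 + 9*sqrt(2))/2)/(n^4 - 33*n^2 - 28*n + 60)^2
(2) = -2
(3) = (-2*(exp(z) + 1)*(exp(z) + 4) + exp(2*z) + 8*exp(z) + 12)*exp(z)/(exp(2*z) + 8*exp(z) + 12)^2
(4) = 6.99*k^2 + 2.4*k + 0.62
(5) = 0.15 - 1.22*s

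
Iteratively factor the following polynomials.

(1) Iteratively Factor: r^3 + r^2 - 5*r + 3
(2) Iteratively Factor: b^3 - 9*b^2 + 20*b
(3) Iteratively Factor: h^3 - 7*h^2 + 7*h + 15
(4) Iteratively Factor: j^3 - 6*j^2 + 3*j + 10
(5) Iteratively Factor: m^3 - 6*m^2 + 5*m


(1) = (r - 1)*(r^2 + 2*r - 3) = (r - 1)*(r + 3)*(r - 1)
(2) = (b)*(b^2 - 9*b + 20) = b*(b - 5)*(b - 4)
(3) = (h + 1)*(h^2 - 8*h + 15) = (h - 3)*(h + 1)*(h - 5)
(4) = (j - 2)*(j^2 - 4*j - 5) = (j - 2)*(j + 1)*(j - 5)
(5) = (m - 1)*(m^2 - 5*m) = m*(m - 1)*(m - 5)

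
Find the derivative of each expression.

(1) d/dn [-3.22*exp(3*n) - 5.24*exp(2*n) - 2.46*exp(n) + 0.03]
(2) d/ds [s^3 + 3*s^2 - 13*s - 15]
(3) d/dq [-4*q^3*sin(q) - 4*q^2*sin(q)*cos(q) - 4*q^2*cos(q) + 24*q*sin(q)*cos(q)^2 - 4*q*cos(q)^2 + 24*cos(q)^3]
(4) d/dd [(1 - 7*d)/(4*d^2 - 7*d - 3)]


(1) = (-9.66*exp(2*n) - 10.48*exp(n) - 2.46)*exp(n)
(2) = 3*s^2 + 6*s - 13
(3) = -4*q^3*cos(q) - 8*q^2*sin(q) - 8*q^2*cos(q)^2 + 4*q^2 + 72*q*cos(q)^3 - 56*q*cos(q) - 48*sin(q)*cos(q)^2 - 4*cos(q)^2
(4) = 4*(7*d^2 - 2*d + 7)/(16*d^4 - 56*d^3 + 25*d^2 + 42*d + 9)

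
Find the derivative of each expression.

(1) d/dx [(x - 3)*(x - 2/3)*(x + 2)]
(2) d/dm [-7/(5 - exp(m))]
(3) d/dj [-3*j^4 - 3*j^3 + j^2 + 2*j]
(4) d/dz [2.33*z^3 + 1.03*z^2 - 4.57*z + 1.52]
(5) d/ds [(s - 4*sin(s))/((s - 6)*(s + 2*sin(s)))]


(1) = 3*x^2 - 10*x/3 - 16/3
(2) = -7*exp(m)/(exp(m) - 5)^2
(3) = -12*j^3 - 9*j^2 + 2*j + 2
(4) = 6.99*z^2 + 2.06*z - 4.57
(5) = (-6*s^2*cos(s) - s^2 + 8*s*sin(s) + 36*s*cos(s) + 8*sin(s)^2 - 36*sin(s))/((s - 6)^2*(s + 2*sin(s))^2)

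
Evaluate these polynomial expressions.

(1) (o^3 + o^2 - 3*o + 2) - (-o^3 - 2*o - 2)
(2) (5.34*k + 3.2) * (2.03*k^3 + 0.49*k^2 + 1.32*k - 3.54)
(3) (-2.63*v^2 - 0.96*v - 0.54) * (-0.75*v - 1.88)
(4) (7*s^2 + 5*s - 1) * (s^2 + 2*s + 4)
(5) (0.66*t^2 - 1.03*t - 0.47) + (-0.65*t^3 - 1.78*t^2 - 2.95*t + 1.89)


(1) = 2*o^3 + o^2 - o + 4
(2) = 10.8402*k^4 + 9.1126*k^3 + 8.6168*k^2 - 14.6796*k - 11.328
(3) = 1.9725*v^3 + 5.6644*v^2 + 2.2098*v + 1.0152
(4) = 7*s^4 + 19*s^3 + 37*s^2 + 18*s - 4
(5) = -0.65*t^3 - 1.12*t^2 - 3.98*t + 1.42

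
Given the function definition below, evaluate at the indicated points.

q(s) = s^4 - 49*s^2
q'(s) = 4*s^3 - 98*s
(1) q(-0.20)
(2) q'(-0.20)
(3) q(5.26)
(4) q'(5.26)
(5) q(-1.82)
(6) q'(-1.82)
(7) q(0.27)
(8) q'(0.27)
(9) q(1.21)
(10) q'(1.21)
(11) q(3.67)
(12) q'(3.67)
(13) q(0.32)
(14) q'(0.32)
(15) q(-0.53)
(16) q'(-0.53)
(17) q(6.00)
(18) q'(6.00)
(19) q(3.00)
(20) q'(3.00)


(1) = -1.96
(2) = 19.57
(3) = -590.22
(4) = 66.65
(5) = -151.34
(6) = 154.25
(7) = -3.57
(8) = -26.38
(9) = -69.60
(10) = -111.49
(11) = -478.56
(12) = -161.94
(13) = -5.01
(14) = -31.23
(15) = -13.69
(16) = 51.34
(17) = -468.00
(18) = 276.00
(19) = -360.00
(20) = -186.00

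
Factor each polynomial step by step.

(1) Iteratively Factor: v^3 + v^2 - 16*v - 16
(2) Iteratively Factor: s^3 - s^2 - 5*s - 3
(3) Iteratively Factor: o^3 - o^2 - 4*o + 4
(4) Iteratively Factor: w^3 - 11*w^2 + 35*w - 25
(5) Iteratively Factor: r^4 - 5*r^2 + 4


(1) = (v + 4)*(v^2 - 3*v - 4) = (v + 1)*(v + 4)*(v - 4)
(2) = (s - 3)*(s^2 + 2*s + 1) = (s - 3)*(s + 1)*(s + 1)
(3) = (o - 2)*(o^2 + o - 2) = (o - 2)*(o - 1)*(o + 2)
(4) = (w - 1)*(w^2 - 10*w + 25) = (w - 5)*(w - 1)*(w - 5)
(5) = (r - 2)*(r^3 + 2*r^2 - r - 2) = (r - 2)*(r + 1)*(r^2 + r - 2) = (r - 2)*(r + 1)*(r + 2)*(r - 1)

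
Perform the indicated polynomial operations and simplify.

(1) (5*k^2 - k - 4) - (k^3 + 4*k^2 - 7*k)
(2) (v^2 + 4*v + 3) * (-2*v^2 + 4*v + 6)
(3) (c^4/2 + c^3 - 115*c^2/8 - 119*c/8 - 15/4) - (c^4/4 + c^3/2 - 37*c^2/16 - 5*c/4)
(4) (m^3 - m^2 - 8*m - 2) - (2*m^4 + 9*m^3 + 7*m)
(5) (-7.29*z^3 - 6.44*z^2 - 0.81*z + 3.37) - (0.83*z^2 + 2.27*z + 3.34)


(1) = -k^3 + k^2 + 6*k - 4
(2) = -2*v^4 - 4*v^3 + 16*v^2 + 36*v + 18
(3) = c^4/4 + c^3/2 - 193*c^2/16 - 109*c/8 - 15/4
(4) = -2*m^4 - 8*m^3 - m^2 - 15*m - 2
(5) = -7.29*z^3 - 7.27*z^2 - 3.08*z + 0.03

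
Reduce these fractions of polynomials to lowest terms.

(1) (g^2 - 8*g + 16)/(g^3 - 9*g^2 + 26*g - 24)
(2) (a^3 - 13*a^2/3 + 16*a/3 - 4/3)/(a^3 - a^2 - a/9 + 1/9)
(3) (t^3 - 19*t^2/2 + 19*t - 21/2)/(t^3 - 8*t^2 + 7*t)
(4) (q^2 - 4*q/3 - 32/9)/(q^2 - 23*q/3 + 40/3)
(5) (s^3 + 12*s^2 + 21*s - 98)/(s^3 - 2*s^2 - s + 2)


(1) = (g - 4)/(g^2 - 5*g + 6)
(2) = (3*a^2 - 12*a + 12)/(3*a^2 - 2*a - 1)
(3) = (2*t - 3)/(2*t)
(4) = (3*q + 4)/(3*q - 15)
(5) = (s^2 + 14*s + 49)/(s^2 - 1)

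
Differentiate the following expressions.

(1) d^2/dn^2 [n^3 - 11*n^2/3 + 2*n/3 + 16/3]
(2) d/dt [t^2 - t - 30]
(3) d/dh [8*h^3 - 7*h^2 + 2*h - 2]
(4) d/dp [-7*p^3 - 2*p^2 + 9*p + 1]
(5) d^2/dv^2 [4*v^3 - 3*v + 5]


(1) = 6*n - 22/3
(2) = 2*t - 1
(3) = 24*h^2 - 14*h + 2
(4) = -21*p^2 - 4*p + 9
(5) = 24*v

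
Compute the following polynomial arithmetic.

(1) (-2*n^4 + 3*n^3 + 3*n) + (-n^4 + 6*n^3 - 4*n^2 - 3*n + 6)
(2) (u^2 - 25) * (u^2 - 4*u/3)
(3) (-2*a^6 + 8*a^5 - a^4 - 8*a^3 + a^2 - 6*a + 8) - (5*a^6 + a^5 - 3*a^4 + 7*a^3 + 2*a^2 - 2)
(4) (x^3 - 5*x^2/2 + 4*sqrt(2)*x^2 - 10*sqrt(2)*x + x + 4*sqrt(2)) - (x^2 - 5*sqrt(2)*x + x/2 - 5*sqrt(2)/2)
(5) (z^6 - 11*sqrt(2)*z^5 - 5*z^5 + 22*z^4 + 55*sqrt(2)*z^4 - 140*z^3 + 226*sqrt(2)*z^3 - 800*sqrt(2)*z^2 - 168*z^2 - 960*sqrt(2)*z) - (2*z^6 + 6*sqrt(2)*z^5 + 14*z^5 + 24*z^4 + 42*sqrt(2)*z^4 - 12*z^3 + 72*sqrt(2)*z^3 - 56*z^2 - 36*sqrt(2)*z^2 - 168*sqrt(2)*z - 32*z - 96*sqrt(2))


(1) = -3*n^4 + 9*n^3 - 4*n^2 + 6
(2) = u^4 - 4*u^3/3 - 25*u^2 + 100*u/3
(3) = -7*a^6 + 7*a^5 + 2*a^4 - 15*a^3 - a^2 - 6*a + 10
(4) = x^3 - 7*x^2/2 + 4*sqrt(2)*x^2 - 5*sqrt(2)*x + x/2 + 13*sqrt(2)/2
(5) = -z^6 - 17*sqrt(2)*z^5 - 19*z^5 - 2*z^4 + 13*sqrt(2)*z^4 - 128*z^3 + 154*sqrt(2)*z^3 - 764*sqrt(2)*z^2 - 112*z^2 - 792*sqrt(2)*z + 32*z + 96*sqrt(2)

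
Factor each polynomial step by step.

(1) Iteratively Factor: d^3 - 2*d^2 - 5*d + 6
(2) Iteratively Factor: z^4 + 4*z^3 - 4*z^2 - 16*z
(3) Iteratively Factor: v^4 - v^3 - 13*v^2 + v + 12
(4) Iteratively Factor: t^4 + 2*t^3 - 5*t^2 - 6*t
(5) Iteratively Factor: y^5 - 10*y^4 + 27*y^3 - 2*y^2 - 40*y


(1) = (d - 1)*(d^2 - d - 6) = (d - 3)*(d - 1)*(d + 2)
(2) = (z + 4)*(z^3 - 4*z) = (z - 2)*(z + 4)*(z^2 + 2*z) = (z - 2)*(z + 2)*(z + 4)*(z)
(3) = (v + 3)*(v^3 - 4*v^2 - v + 4) = (v - 1)*(v + 3)*(v^2 - 3*v - 4) = (v - 1)*(v + 1)*(v + 3)*(v - 4)
(4) = (t)*(t^3 + 2*t^2 - 5*t - 6) = t*(t + 3)*(t^2 - t - 2) = t*(t + 1)*(t + 3)*(t - 2)
(5) = (y - 5)*(y^4 - 5*y^3 + 2*y^2 + 8*y) = (y - 5)*(y - 2)*(y^3 - 3*y^2 - 4*y) = y*(y - 5)*(y - 2)*(y^2 - 3*y - 4) = y*(y - 5)*(y - 2)*(y + 1)*(y - 4)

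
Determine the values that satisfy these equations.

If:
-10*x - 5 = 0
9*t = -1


Then:
t = -1/9
x = -1/2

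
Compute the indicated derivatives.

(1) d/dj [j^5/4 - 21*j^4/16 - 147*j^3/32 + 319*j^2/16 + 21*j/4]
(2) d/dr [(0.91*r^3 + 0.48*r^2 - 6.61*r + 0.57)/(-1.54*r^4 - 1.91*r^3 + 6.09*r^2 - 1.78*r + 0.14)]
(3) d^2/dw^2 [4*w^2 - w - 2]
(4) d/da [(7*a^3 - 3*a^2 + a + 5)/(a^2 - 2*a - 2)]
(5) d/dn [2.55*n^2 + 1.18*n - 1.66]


(1) = 5*j^4/4 - 21*j^3/4 - 441*j^2/32 + 319*j/8 + 21/4
(2) = (1.4014*r^6 + 1.4784*r^5 - 24.0795*r^4 - 24.9786*r^3 + 43.0488*r^2 - 6.8082*r + 0.0892)/(2.3716*r^8 + 5.8828*r^7 - 15.1091*r^6 - 17.7814*r^5 + 43.4565*r^4 - 22.2152*r^3 + 4.8736*r^2 - 0.4984*r + 0.0196)
(3) = 8
(4) = (7*a^4 - 28*a^3 - 37*a^2 + 2*a + 8)/(a^4 - 4*a^3 + 8*a + 4)
(5) = 5.1*n + 1.18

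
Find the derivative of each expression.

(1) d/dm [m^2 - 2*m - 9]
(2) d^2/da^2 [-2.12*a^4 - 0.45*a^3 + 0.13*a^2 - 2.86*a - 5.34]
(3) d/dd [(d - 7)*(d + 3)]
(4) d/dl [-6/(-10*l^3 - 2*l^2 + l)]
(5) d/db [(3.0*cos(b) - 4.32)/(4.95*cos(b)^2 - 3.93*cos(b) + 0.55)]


(1) = 2*m - 2
(2) = -25.44*a^2 - 2.7*a + 0.26
(3) = 2*d - 4
(4) = 6*(-30*l^2 - 4*l + 1)/(l^2*(10*l^2 + 2*l - 1)^2)
(5) = (14.85*cos(b)^2 - 42.768*cos(b) + 15.3276)*sin(b)/(24.5025*cos(b)^4 - 38.907*cos(b)^3 + 20.8899*cos(b)^2 - 4.323*cos(b) + 0.3025)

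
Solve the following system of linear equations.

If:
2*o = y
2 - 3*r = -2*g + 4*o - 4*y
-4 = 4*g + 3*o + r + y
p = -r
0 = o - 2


Then:
g = -26/7
o = 2
p = -6/7
r = 6/7
y = 4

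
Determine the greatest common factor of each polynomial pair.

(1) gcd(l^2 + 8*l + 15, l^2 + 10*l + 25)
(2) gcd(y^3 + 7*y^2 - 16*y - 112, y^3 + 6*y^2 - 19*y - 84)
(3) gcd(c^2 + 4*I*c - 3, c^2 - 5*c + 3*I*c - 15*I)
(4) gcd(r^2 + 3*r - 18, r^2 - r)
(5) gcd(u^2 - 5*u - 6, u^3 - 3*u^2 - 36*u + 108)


(1) = l + 5
(2) = gcd((y - 4)*(y + 4)*(y + 7), (y - 4)*(y + 3)*(y + 7)) = y^2 + 3*y - 28
(3) = gcd((c + I)*(c + 3*I), (c - 5)*(c + 3*I)) = c + 3*I
(4) = 1
(5) = gcd((u - 6)*(u + 1), (u - 6)*(u - 3)*(u + 6)) = u - 6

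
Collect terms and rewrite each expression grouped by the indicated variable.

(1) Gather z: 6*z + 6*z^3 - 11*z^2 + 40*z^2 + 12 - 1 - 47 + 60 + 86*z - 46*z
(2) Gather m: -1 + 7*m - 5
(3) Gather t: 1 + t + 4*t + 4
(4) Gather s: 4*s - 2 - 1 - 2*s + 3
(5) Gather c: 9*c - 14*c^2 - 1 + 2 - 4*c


(1) = 6*z^3 + 29*z^2 + 46*z + 24
(2) = 7*m - 6
(3) = 5*t + 5
(4) = 2*s
(5) = -14*c^2 + 5*c + 1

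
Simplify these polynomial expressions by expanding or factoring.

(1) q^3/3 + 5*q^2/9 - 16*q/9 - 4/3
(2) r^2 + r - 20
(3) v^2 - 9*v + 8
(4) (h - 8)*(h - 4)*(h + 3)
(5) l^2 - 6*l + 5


(1) = (q/3 + 1)*(q - 2)*(q + 2/3)
(2) = (r - 4)*(r + 5)
(3) = (v - 8)*(v - 1)
(4) = h^3 - 9*h^2 - 4*h + 96
(5) = (l - 5)*(l - 1)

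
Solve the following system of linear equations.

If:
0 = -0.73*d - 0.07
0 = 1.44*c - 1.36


Then:
c = 0.94
d = -0.10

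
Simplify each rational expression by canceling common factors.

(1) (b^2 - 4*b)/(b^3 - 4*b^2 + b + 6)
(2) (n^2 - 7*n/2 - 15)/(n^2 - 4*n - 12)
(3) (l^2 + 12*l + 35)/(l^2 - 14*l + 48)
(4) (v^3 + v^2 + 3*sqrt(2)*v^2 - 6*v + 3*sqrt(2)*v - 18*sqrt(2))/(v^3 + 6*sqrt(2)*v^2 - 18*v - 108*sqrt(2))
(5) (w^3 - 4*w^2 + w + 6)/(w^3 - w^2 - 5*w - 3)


(1) = (b^2 - 4*b)/(b^3 - 4*b^2 + b + 6)
(2) = (2*n + 5)/(2*n + 4)
(3) = (l^2 + 12*l + 35)/(l^2 - 14*l + 48)
(4) = (v^2 + v - 6)/(v^2 + 3*sqrt(2)*v - 36)
(5) = (w - 2)/(w + 1)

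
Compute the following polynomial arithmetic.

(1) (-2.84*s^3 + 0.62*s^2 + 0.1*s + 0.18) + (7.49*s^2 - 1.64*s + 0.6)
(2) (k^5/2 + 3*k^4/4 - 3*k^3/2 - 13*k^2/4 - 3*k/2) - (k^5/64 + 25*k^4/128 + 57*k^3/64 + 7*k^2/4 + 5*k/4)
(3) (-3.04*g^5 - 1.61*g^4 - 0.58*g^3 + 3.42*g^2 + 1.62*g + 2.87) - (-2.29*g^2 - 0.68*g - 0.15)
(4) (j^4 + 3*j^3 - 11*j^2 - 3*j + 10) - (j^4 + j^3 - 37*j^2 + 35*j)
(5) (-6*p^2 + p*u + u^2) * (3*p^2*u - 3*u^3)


(1) = -2.84*s^3 + 8.11*s^2 - 1.54*s + 0.78
(2) = 31*k^5/64 + 71*k^4/128 - 153*k^3/64 - 5*k^2 - 11*k/4
(3) = -3.04*g^5 - 1.61*g^4 - 0.58*g^3 + 5.71*g^2 + 2.3*g + 3.02
(4) = 2*j^3 + 26*j^2 - 38*j + 10
(5) = -18*p^4*u + 3*p^3*u^2 + 21*p^2*u^3 - 3*p*u^4 - 3*u^5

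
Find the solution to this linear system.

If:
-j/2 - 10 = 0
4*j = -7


Then:
No Solution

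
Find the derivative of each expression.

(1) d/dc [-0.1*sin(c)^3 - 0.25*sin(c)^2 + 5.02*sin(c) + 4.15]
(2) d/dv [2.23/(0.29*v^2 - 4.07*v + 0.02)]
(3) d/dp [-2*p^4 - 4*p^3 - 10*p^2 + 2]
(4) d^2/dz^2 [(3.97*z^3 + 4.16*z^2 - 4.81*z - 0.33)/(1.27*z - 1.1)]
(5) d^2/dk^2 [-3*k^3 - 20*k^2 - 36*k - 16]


(1) = (-0.3*sin(c)^2 - 0.5*sin(c) + 5.02)*cos(c)
(2) = (9.0761 - 1.2934*v)/(0.29*v^2 - 4.07*v + 0.02)^2
(3) = 4*p*(-2*p^2 - 3*p - 5)
(4) = (12.806426*z^3 - 33.27654*z^2 + 28.8222*z - 4.436454)/(2.048383*z^3 - 5.32257*z^2 + 4.6101*z - 1.331)
(5) = -18*k - 40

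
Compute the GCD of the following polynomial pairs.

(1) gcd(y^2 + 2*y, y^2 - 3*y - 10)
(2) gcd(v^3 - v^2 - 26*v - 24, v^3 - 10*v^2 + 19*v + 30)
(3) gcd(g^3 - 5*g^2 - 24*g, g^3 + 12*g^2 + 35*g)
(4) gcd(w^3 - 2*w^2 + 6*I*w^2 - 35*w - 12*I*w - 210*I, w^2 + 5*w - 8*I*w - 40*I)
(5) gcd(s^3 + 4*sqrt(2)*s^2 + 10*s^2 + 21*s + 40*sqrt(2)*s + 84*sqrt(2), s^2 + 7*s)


(1) = gcd(y*(y + 2), (y - 5)*(y + 2)) = y + 2
(2) = gcd((v - 6)*(v + 1)*(v + 4), (v - 6)*(v - 5)*(v + 1)) = v^2 - 5*v - 6
(3) = g
(4) = w + 5
(5) = gcd((s + 3)*(s + 7)*(s + 4*sqrt(2)), s*(s + 7)) = s + 7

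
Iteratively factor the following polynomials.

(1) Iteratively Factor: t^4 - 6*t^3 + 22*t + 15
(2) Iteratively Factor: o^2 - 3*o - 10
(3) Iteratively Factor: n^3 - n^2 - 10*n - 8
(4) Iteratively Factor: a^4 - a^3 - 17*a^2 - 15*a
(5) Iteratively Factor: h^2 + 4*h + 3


(1) = (t - 3)*(t^3 - 3*t^2 - 9*t - 5) = (t - 5)*(t - 3)*(t^2 + 2*t + 1) = (t - 5)*(t - 3)*(t + 1)*(t + 1)
(2) = (o - 5)*(o + 2)
(3) = (n + 2)*(n^2 - 3*n - 4) = (n - 4)*(n + 2)*(n + 1)
(4) = (a - 5)*(a^3 + 4*a^2 + 3*a) = (a - 5)*(a + 3)*(a^2 + a) = (a - 5)*(a + 1)*(a + 3)*(a)
(5) = (h + 3)*(h + 1)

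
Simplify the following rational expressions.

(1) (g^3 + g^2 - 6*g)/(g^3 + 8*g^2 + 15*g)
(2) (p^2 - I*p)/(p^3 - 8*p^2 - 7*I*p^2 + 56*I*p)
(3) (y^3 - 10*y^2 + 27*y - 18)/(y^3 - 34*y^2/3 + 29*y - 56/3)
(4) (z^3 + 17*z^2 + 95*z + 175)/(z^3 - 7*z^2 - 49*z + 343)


(1) = (g - 2)/(g + 5)
(2) = (p - I)/(p^2 + p*(-8 - 7*I) + 56*I)
(3) = (3*y^2 - 27*y + 54)/(3*y^2 - 31*y + 56)
(4) = (z^2 + 10*z + 25)/(z^2 - 14*z + 49)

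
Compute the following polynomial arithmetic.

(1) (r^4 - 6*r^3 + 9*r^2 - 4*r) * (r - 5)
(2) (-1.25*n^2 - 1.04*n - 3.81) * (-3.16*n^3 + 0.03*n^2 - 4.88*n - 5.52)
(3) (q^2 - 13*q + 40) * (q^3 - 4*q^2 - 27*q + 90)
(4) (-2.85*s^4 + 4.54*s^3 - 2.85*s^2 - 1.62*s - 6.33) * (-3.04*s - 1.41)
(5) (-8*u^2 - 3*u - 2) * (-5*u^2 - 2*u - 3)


(1) = r^5 - 11*r^4 + 39*r^3 - 49*r^2 + 20*r
(2) = 3.95*n^5 + 3.2489*n^4 + 18.1084*n^3 + 11.8609*n^2 + 24.3336*n + 21.0312
(3) = q^5 - 17*q^4 + 65*q^3 + 281*q^2 - 2250*q + 3600
(4) = 8.664*s^5 - 9.7831*s^4 + 2.2626*s^3 + 8.9433*s^2 + 21.5274*s + 8.9253
(5) = 40*u^4 + 31*u^3 + 40*u^2 + 13*u + 6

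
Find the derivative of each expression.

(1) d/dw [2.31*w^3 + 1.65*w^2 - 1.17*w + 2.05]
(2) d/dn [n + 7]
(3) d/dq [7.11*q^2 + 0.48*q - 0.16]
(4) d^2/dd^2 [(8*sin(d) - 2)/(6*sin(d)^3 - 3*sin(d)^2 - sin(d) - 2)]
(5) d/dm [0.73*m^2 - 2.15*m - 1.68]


(1) = 6.93*w^2 + 3.3*w - 1.17
(2) = 1
(3) = 14.22*q + 0.48
(4) = 6*(-192*sin(d)^6 - 12*sin(d)^5 + 166*sin(d)^4 - 318*sin(d)^3 - 95*sin(d)^2 + 86*sin(d) + 2)/((sin(d) - 1)^2*(6*sin(d)^2 + 3*sin(d) + 2)^3)
(5) = 1.46*m - 2.15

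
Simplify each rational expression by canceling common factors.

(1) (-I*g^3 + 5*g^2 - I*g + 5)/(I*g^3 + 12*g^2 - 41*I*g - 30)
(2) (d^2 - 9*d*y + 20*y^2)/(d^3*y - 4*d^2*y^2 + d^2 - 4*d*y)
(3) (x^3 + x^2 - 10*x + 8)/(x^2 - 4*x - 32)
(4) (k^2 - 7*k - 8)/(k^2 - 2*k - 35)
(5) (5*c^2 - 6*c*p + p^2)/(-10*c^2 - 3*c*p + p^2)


(1) = (-g^2 - 6*I*g + 5)/(g^2 - 11*I*g - 30)
(2) = (d - 5*y)/(d^2*y + d)
(3) = (x^2 - 3*x + 2)/(x - 8)
(4) = (k^2 - 7*k - 8)/(k^2 - 2*k - 35)
(5) = (-c + p)/(2*c + p)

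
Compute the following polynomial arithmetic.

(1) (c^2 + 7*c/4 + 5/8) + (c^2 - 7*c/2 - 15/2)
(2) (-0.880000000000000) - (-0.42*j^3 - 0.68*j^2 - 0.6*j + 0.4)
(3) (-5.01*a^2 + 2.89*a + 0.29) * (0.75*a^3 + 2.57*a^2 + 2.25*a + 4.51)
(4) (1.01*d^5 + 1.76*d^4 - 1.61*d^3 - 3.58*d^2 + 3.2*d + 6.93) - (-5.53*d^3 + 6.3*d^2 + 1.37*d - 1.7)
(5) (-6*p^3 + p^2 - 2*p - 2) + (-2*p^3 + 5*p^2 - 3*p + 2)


(1) = 2*c^2 - 7*c/4 - 55/8
(2) = 0.42*j^3 + 0.68*j^2 + 0.6*j - 1.28
(3) = -3.7575*a^5 - 10.7082*a^4 - 3.6277*a^3 - 15.3473*a^2 + 13.6864*a + 1.3079
(4) = 1.01*d^5 + 1.76*d^4 + 3.92*d^3 - 9.88*d^2 + 1.83*d + 8.63
(5) = -8*p^3 + 6*p^2 - 5*p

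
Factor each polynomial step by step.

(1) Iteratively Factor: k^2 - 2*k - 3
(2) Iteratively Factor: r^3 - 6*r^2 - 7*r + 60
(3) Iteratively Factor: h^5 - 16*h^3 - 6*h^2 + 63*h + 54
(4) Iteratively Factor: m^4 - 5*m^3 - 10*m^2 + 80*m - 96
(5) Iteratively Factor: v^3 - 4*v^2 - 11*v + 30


(1) = (k - 3)*(k + 1)
(2) = (r - 4)*(r^2 - 2*r - 15) = (r - 5)*(r - 4)*(r + 3)
(3) = (h - 3)*(h^4 + 3*h^3 - 7*h^2 - 27*h - 18) = (h - 3)*(h + 1)*(h^3 + 2*h^2 - 9*h - 18) = (h - 3)*(h + 1)*(h + 3)*(h^2 - h - 6) = (h - 3)^2*(h + 1)*(h + 3)*(h + 2)
(4) = (m + 4)*(m^3 - 9*m^2 + 26*m - 24) = (m - 3)*(m + 4)*(m^2 - 6*m + 8) = (m - 4)*(m - 3)*(m + 4)*(m - 2)
(5) = (v - 5)*(v^2 + v - 6) = (v - 5)*(v + 3)*(v - 2)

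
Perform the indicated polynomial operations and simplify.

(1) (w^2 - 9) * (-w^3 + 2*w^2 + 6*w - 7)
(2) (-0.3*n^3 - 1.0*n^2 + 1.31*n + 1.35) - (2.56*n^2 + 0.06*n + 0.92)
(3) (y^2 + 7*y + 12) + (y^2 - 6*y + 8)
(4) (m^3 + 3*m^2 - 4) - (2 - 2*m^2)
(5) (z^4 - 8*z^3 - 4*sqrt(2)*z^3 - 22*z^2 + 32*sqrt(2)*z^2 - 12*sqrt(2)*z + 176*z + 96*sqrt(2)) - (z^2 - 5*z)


(1) = -w^5 + 2*w^4 + 15*w^3 - 25*w^2 - 54*w + 63
(2) = -0.3*n^3 - 3.56*n^2 + 1.25*n + 0.43
(3) = 2*y^2 + y + 20
(4) = m^3 + 5*m^2 - 6
(5) = z^4 - 8*z^3 - 4*sqrt(2)*z^3 - 23*z^2 + 32*sqrt(2)*z^2 - 12*sqrt(2)*z + 181*z + 96*sqrt(2)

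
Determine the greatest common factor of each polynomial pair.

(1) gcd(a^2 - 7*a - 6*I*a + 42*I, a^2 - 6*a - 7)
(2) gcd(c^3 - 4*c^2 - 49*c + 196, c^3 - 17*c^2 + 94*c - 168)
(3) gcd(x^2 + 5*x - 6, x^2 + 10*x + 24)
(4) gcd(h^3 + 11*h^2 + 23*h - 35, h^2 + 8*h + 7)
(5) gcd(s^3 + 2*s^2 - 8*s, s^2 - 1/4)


(1) = a - 7
(2) = c^2 - 11*c + 28
(3) = gcd((x - 1)*(x + 6), (x + 4)*(x + 6)) = x + 6
(4) = gcd((h - 1)*(h + 5)*(h + 7), (h + 1)*(h + 7)) = h + 7
(5) = 1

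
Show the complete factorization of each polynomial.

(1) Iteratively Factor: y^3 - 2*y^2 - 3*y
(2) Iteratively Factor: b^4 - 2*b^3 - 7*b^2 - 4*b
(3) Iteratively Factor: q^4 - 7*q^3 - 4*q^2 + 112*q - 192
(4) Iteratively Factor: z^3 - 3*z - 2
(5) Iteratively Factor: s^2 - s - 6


(1) = (y + 1)*(y^2 - 3*y) = (y - 3)*(y + 1)*(y)
(2) = (b + 1)*(b^3 - 3*b^2 - 4*b) = b*(b + 1)*(b^2 - 3*b - 4) = b*(b + 1)^2*(b - 4)
(3) = (q - 4)*(q^3 - 3*q^2 - 16*q + 48) = (q - 4)^2*(q^2 + q - 12) = (q - 4)^2*(q + 4)*(q - 3)
(4) = (z + 1)*(z^2 - z - 2) = (z - 2)*(z + 1)*(z + 1)
(5) = (s + 2)*(s - 3)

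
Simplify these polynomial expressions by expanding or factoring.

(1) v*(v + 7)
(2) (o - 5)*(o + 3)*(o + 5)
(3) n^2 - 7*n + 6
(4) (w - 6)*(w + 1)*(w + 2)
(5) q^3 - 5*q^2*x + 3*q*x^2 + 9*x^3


(1) = v^2 + 7*v
(2) = o^3 + 3*o^2 - 25*o - 75
(3) = (n - 6)*(n - 1)
(4) = w^3 - 3*w^2 - 16*w - 12
(5) = (q - 3*x)^2*(q + x)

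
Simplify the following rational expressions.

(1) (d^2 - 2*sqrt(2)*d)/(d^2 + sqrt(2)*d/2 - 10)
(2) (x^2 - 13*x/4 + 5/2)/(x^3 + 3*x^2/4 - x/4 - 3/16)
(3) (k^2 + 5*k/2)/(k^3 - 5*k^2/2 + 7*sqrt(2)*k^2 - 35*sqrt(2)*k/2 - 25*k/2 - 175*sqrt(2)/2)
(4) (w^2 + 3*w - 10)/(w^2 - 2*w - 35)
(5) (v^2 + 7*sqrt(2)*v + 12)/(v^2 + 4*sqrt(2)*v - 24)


(1) = 2*d/(2*d + 5*sqrt(2))
(2) = (16*x^2 - 52*x + 40)/(16*x^3 + 12*x^2 - 4*x - 3)
(3) = 4*k/(4*k^2 + k*(-20 + 28*sqrt(2)) - 140*sqrt(2))
(4) = (w - 2)/(w - 7)
(5) = (v + sqrt(2))/(v - 2*sqrt(2))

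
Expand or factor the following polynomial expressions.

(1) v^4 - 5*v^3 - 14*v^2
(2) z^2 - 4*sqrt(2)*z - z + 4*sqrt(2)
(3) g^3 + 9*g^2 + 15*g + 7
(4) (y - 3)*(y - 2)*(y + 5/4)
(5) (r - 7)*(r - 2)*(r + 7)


(1) = v^2*(v - 7)*(v + 2)
(2) = (z - 1)*(z - 4*sqrt(2))
(3) = (g + 1)^2*(g + 7)
(4) = y^3 - 15*y^2/4 - y/4 + 15/2
(5) = r^3 - 2*r^2 - 49*r + 98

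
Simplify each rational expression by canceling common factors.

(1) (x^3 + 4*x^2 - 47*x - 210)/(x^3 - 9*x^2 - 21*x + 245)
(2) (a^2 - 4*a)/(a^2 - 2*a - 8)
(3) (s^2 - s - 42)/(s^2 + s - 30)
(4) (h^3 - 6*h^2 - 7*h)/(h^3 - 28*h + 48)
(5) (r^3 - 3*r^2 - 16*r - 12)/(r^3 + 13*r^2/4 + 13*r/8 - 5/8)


(1) = (x + 6)/(x - 7)
(2) = a/(a + 2)
(3) = (s - 7)/(s - 5)
(4) = (h^3 - 6*h^2 - 7*h)/(h^3 - 28*h + 48)
(5) = (8*r^2 - 32*r - 96)/(8*r^2 + 18*r - 5)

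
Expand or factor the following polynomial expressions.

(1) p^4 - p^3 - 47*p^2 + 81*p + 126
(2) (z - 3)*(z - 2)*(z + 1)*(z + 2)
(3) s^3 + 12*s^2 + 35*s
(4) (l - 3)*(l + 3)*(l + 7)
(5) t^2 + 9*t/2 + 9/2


(1) = (p - 6)*(p - 3)*(p + 1)*(p + 7)
(2) = z^4 - 2*z^3 - 7*z^2 + 8*z + 12
(3) = s*(s + 5)*(s + 7)
(4) = l^3 + 7*l^2 - 9*l - 63
(5) = (t + 3/2)*(t + 3)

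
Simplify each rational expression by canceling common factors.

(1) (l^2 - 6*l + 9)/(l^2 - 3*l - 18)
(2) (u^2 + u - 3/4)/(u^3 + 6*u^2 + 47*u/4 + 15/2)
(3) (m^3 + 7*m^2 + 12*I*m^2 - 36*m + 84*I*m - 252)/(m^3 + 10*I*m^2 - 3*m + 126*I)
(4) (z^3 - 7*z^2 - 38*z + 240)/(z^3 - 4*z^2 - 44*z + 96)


(1) = (l^2 - 6*l + 9)/(l^2 - 3*l - 18)
(2) = (2*u - 1)/(2*u^2 + 9*u + 10)
(3) = (m^2 + m*(7 + 6*I) + 42*I)/(m^2 + 4*I*m + 21)
(4) = (z - 5)/(z - 2)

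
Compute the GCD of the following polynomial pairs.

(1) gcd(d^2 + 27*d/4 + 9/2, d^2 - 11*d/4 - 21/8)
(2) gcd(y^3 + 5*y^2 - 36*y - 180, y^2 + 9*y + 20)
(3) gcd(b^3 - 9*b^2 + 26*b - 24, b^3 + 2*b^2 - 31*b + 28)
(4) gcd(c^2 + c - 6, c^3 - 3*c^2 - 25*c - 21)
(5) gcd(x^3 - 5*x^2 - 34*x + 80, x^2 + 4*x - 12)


(1) = gcd((d + 3/4)*(d + 6), (d - 7/2)*(d + 3/4)) = d + 3/4
(2) = gcd((y - 6)*(y + 5)*(y + 6), (y + 4)*(y + 5)) = y + 5
(3) = gcd((b - 4)*(b - 3)*(b - 2), (b - 4)*(b - 1)*(b + 7)) = b - 4
(4) = c + 3
(5) = x - 2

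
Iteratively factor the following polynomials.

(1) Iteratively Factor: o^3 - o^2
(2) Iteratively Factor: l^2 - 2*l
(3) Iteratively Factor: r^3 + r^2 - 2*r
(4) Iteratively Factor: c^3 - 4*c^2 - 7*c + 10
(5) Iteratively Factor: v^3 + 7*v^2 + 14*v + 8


(1) = (o - 1)*(o^2) = o*(o - 1)*(o)
(2) = (l)*(l - 2)
(3) = (r - 1)*(r^2 + 2*r) = r*(r - 1)*(r + 2)
(4) = (c - 1)*(c^2 - 3*c - 10) = (c - 5)*(c - 1)*(c + 2)
(5) = (v + 4)*(v^2 + 3*v + 2) = (v + 1)*(v + 4)*(v + 2)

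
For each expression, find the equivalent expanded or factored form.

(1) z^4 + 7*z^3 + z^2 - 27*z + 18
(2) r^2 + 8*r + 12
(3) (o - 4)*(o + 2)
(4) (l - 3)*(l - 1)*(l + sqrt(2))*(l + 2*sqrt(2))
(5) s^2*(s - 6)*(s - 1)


(1) = (z - 1)^2*(z + 3)*(z + 6)
(2) = (r + 2)*(r + 6)
(3) = o^2 - 2*o - 8
(4) = l^4 - 4*l^3 + 3*sqrt(2)*l^3 - 12*sqrt(2)*l^2 + 7*l^2 - 16*l + 9*sqrt(2)*l + 12
(5) = s^4 - 7*s^3 + 6*s^2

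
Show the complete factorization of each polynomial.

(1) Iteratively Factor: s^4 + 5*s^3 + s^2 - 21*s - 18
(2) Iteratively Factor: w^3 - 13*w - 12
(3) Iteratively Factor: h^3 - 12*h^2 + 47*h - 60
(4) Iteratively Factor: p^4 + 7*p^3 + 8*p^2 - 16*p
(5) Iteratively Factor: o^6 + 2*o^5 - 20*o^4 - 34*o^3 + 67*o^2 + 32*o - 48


(1) = (s + 3)*(s^3 + 2*s^2 - 5*s - 6) = (s - 2)*(s + 3)*(s^2 + 4*s + 3) = (s - 2)*(s + 1)*(s + 3)*(s + 3)
(2) = (w - 4)*(w^2 + 4*w + 3) = (w - 4)*(w + 3)*(w + 1)
(3) = (h - 4)*(h^2 - 8*h + 15) = (h - 5)*(h - 4)*(h - 3)
(4) = (p)*(p^3 + 7*p^2 + 8*p - 16) = p*(p - 1)*(p^2 + 8*p + 16) = p*(p - 1)*(p + 4)*(p + 4)
(5) = (o - 1)*(o^5 + 3*o^4 - 17*o^3 - 51*o^2 + 16*o + 48) = (o - 1)^2*(o^4 + 4*o^3 - 13*o^2 - 64*o - 48) = (o - 1)^2*(o + 3)*(o^3 + o^2 - 16*o - 16) = (o - 1)^2*(o + 1)*(o + 3)*(o^2 - 16) = (o - 1)^2*(o + 1)*(o + 3)*(o + 4)*(o - 4)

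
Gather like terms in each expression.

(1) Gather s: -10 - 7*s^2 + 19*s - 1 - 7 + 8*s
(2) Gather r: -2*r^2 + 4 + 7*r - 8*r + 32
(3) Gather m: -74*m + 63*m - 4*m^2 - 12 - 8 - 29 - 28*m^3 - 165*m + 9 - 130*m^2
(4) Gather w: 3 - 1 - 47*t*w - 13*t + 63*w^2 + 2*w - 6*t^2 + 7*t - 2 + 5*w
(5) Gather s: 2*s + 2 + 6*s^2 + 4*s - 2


(1) = -7*s^2 + 27*s - 18
(2) = -2*r^2 - r + 36
(3) = -28*m^3 - 134*m^2 - 176*m - 40
(4) = -6*t^2 - 6*t + 63*w^2 + w*(7 - 47*t)
(5) = 6*s^2 + 6*s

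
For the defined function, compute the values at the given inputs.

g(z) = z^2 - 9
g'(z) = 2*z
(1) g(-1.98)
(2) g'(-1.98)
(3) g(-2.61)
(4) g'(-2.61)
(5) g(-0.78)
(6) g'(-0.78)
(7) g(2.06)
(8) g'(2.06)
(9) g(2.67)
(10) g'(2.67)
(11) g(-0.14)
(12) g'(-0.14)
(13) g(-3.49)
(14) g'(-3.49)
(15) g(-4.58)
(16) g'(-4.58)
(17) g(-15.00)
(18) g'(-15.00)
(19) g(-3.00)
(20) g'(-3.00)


(1) = -5.08
(2) = -3.96
(3) = -2.19
(4) = -5.22
(5) = -8.39
(6) = -1.56
(7) = -4.76
(8) = 4.12
(9) = -1.87
(10) = 5.34
(11) = -8.98
(12) = -0.28
(13) = 3.18
(14) = -6.98
(15) = 11.98
(16) = -9.16
(17) = 216.00
(18) = -30.00
(19) = 0.00
(20) = -6.00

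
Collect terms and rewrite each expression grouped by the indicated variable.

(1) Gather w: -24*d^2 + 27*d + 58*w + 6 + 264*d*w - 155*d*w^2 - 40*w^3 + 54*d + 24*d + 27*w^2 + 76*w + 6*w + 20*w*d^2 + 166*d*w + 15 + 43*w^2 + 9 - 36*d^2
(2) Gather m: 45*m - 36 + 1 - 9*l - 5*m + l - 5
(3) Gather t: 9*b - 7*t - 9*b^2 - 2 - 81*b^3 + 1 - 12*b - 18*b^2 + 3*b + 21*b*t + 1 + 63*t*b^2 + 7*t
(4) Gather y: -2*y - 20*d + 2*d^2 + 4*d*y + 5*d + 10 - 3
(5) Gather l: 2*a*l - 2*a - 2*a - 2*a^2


(1) = -60*d^2 + 105*d - 40*w^3 + w^2*(70 - 155*d) + w*(20*d^2 + 430*d + 140) + 30
(2) = -8*l + 40*m - 40
(3) = -81*b^3 - 27*b^2 + t*(63*b^2 + 21*b)
(4) = 2*d^2 - 15*d + y*(4*d - 2) + 7
(5) = -2*a^2 + 2*a*l - 4*a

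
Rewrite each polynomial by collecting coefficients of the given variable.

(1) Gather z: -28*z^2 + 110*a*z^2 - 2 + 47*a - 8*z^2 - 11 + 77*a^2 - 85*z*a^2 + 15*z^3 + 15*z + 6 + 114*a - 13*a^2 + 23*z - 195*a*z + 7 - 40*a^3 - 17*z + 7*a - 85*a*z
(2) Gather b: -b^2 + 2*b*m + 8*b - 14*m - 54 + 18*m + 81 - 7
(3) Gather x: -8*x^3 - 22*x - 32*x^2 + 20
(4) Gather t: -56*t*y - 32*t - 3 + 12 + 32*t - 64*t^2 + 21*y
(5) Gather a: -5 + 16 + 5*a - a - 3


(1) = -40*a^3 + 64*a^2 + 168*a + 15*z^3 + z^2*(110*a - 36) + z*(-85*a^2 - 280*a + 21)
(2) = -b^2 + b*(2*m + 8) + 4*m + 20
(3) = -8*x^3 - 32*x^2 - 22*x + 20
(4) = -64*t^2 - 56*t*y + 21*y + 9
(5) = 4*a + 8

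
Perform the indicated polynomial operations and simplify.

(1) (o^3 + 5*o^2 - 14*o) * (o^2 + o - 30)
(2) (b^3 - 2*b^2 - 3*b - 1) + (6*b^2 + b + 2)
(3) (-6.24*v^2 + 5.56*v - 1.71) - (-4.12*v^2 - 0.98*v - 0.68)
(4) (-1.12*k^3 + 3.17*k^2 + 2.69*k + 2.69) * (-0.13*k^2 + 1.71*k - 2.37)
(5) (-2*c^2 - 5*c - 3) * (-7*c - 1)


(1) = o^5 + 6*o^4 - 39*o^3 - 164*o^2 + 420*o
(2) = b^3 + 4*b^2 - 2*b + 1
(3) = -2.12*v^2 + 6.54*v - 1.03
(4) = 0.1456*k^5 - 2.3273*k^4 + 7.7254*k^3 - 3.2627*k^2 - 1.7754*k - 6.3753
(5) = 14*c^3 + 37*c^2 + 26*c + 3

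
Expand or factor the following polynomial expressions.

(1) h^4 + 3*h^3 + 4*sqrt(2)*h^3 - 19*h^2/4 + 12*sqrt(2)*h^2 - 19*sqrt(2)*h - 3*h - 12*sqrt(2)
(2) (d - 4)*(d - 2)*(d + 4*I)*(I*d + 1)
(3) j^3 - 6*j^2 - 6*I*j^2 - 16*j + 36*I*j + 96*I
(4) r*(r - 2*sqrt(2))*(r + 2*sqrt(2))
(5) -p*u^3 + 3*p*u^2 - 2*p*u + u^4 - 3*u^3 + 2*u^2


(1) = (h - 3/2)*(h + 1/2)*(h + 4)*(h + 4*sqrt(2))
(2) = I*d^4 - 3*d^3 - 6*I*d^3 + 18*d^2 + 12*I*d^2 - 24*d - 24*I*d + 32*I
(3) = (j - 8)*(j + 2)*(j - 6*I)
(4) = r^3 - 8*r
(5) = u*(-p + u)*(u - 2)*(u - 1)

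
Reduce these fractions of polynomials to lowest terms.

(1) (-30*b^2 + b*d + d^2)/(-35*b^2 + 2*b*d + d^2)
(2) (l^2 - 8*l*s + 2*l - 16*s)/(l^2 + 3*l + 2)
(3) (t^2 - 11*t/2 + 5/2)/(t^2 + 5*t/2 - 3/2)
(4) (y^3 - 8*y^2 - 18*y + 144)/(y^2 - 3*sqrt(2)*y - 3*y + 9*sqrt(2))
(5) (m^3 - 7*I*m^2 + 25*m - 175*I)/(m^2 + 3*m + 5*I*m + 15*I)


(1) = (6*b + d)/(7*b + d)
(2) = (l - 8*s)/(l + 1)
(3) = (t - 5)/(t + 3)
(4) = (y^2 + y*(-8 + 3*sqrt(2)) - 24*sqrt(2))/(y - 3)
(5) = (m^2 - 12*I*m - 35)/(m + 3)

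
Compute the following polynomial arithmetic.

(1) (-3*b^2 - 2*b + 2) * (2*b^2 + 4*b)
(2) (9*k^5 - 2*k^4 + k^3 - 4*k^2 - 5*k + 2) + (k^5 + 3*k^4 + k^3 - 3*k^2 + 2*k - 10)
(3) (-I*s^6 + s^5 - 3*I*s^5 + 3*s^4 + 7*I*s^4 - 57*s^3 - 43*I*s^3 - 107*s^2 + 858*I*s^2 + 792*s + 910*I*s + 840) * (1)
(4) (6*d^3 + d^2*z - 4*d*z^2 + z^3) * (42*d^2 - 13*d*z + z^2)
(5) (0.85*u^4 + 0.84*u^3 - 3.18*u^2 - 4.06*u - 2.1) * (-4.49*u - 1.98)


(1) = -6*b^4 - 16*b^3 - 4*b^2 + 8*b
(2) = 10*k^5 + k^4 + 2*k^3 - 7*k^2 - 3*k - 8
(3) = -I*s^6 + s^5 - 3*I*s^5 + 3*s^4 + 7*I*s^4 - 57*s^3 - 43*I*s^3 - 107*s^2 + 858*I*s^2 + 792*s + 910*I*s + 840
(4) = 252*d^5 - 36*d^4*z - 175*d^3*z^2 + 95*d^2*z^3 - 17*d*z^4 + z^5
(5) = -3.8165*u^5 - 5.4546*u^4 + 12.615*u^3 + 24.5258*u^2 + 17.4678*u + 4.158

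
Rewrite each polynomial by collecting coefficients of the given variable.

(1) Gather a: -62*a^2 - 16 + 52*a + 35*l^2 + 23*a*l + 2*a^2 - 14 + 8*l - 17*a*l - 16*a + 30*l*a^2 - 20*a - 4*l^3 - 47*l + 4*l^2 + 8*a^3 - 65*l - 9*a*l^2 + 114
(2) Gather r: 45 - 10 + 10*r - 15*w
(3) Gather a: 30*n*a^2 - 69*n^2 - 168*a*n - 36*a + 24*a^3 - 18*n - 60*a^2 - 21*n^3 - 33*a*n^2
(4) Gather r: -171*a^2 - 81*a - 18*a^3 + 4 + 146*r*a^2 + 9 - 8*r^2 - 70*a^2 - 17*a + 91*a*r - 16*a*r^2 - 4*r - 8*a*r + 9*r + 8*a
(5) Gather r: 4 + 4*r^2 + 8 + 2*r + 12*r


(1) = 8*a^3 + a^2*(30*l - 60) + a*(-9*l^2 + 6*l + 16) - 4*l^3 + 39*l^2 - 104*l + 84
(2) = 10*r - 15*w + 35
(3) = 24*a^3 + a^2*(30*n - 60) + a*(-33*n^2 - 168*n - 36) - 21*n^3 - 69*n^2 - 18*n
(4) = -18*a^3 - 241*a^2 - 90*a + r^2*(-16*a - 8) + r*(146*a^2 + 83*a + 5) + 13
(5) = 4*r^2 + 14*r + 12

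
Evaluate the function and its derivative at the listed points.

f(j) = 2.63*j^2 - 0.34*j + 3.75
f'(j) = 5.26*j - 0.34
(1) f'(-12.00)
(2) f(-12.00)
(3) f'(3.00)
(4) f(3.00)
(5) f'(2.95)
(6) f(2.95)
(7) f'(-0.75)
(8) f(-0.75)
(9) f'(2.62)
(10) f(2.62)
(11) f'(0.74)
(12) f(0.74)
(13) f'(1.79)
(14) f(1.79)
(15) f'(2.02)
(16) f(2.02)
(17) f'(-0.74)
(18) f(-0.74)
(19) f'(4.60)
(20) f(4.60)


(1) = -63.46
(2) = 386.55
(3) = 15.44
(4) = 26.40
(5) = 15.18
(6) = 25.63
(7) = -4.29
(8) = 5.48
(9) = 13.44
(10) = 20.91
(11) = 3.55
(12) = 4.94
(13) = 9.08
(14) = 11.57
(15) = 10.29
(16) = 13.79
(17) = -4.23
(18) = 5.44
(19) = 23.86
(20) = 57.84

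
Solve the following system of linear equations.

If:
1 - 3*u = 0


Then:
u = 1/3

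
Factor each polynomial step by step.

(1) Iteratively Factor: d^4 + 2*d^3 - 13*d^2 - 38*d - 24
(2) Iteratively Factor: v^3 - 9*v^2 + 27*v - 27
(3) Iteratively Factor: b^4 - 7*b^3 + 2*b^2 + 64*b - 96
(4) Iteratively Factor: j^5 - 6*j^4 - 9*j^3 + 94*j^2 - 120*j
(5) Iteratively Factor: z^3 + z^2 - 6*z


(1) = (d + 1)*(d^3 + d^2 - 14*d - 24) = (d - 4)*(d + 1)*(d^2 + 5*d + 6) = (d - 4)*(d + 1)*(d + 2)*(d + 3)
(2) = (v - 3)*(v^2 - 6*v + 9) = (v - 3)^2*(v - 3)
(3) = (b - 2)*(b^3 - 5*b^2 - 8*b + 48) = (b - 2)*(b + 3)*(b^2 - 8*b + 16) = (b - 4)*(b - 2)*(b + 3)*(b - 4)
(4) = (j + 4)*(j^4 - 10*j^3 + 31*j^2 - 30*j) = (j - 3)*(j + 4)*(j^3 - 7*j^2 + 10*j) = j*(j - 3)*(j + 4)*(j^2 - 7*j + 10) = j*(j - 5)*(j - 3)*(j + 4)*(j - 2)
(5) = (z)*(z^2 + z - 6) = z*(z + 3)*(z - 2)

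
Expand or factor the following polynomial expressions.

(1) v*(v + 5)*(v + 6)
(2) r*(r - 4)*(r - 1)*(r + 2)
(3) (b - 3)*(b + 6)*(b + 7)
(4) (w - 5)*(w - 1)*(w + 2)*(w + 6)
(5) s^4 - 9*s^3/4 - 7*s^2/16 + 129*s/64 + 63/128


(1) = v^3 + 11*v^2 + 30*v
(2) = r^4 - 3*r^3 - 6*r^2 + 8*r
(3) = b^3 + 10*b^2 + 3*b - 126
(4) = w^4 + 2*w^3 - 31*w^2 - 32*w + 60
(5) = (s - 7/4)*(s - 3/2)*(s + 1/4)*(s + 3/4)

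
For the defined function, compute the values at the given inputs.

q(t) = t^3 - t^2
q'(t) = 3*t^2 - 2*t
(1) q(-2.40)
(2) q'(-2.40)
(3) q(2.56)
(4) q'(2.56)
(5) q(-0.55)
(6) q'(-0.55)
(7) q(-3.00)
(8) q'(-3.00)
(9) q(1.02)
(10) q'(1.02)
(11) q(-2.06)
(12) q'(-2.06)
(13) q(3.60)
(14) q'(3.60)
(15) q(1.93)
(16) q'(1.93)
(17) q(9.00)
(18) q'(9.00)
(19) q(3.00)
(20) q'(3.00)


(1) = -19.58
(2) = 22.08
(3) = 10.22
(4) = 14.54
(5) = -0.47
(6) = 2.01
(7) = -36.00
(8) = 33.00
(9) = 0.02
(10) = 1.08
(11) = -12.99
(12) = 16.85
(13) = 33.70
(14) = 31.68
(15) = 3.46
(16) = 7.31
(17) = 648.00
(18) = 225.00
(19) = 18.00
(20) = 21.00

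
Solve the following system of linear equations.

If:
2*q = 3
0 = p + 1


Then:
p = -1
q = 3/2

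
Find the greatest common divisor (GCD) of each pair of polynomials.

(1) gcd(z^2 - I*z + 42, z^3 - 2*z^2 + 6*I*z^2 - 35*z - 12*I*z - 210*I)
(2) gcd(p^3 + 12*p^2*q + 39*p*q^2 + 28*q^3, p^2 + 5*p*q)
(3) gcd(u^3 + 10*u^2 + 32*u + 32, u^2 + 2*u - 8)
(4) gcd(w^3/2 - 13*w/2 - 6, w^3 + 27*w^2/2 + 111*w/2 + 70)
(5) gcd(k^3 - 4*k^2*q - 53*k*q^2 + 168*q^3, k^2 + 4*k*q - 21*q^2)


(1) = z + 6*I
(2) = gcd((p + q)*(p + 4*q)*(p + 7*q), p*(p + 5*q)) = 1
(3) = u + 4
(4) = 1
(5) = -k^2 - 4*k*q + 21*q^2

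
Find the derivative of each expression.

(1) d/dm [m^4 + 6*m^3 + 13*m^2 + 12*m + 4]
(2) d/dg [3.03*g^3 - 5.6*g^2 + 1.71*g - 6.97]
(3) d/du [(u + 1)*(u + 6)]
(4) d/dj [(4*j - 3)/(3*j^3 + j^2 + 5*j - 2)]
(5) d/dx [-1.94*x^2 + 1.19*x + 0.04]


(1) = 4*m^3 + 18*m^2 + 26*m + 12
(2) = 9.09*g^2 - 11.2*g + 1.71
(3) = 2*u + 7
(4) = (12*j^3 + 4*j^2 + 20*j - (4*j - 3)*(9*j^2 + 2*j + 5) - 8)/(3*j^3 + j^2 + 5*j - 2)^2
(5) = 1.19 - 3.88*x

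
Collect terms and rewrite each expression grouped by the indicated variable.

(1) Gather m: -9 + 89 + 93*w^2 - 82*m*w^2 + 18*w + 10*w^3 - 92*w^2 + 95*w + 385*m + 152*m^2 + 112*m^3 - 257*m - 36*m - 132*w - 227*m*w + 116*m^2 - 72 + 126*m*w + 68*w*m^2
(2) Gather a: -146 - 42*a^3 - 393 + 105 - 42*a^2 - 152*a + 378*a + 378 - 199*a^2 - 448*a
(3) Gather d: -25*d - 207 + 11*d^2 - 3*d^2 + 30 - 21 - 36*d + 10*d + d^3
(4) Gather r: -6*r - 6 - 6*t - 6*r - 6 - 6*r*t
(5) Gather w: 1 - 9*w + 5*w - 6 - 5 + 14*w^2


(1) = 112*m^3 + m^2*(68*w + 268) + m*(-82*w^2 - 101*w + 92) + 10*w^3 + w^2 - 19*w + 8
(2) = -42*a^3 - 241*a^2 - 222*a - 56
(3) = d^3 + 8*d^2 - 51*d - 198
(4) = r*(-6*t - 12) - 6*t - 12
(5) = 14*w^2 - 4*w - 10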